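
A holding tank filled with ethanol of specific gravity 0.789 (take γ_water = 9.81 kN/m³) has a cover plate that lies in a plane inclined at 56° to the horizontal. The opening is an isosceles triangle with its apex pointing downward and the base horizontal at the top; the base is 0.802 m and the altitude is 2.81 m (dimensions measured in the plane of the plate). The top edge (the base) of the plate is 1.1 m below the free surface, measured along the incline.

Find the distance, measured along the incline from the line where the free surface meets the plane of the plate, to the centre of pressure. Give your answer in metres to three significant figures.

γ = 0.789 × 9.81 = 7.74009 kN/m³.
Let θ = 56° be the plate's angle to the horizontal; measure y along the incline from where the plane meets the free surface. Vertical depth h = y·sinθ with sinθ = 0.829038.
With the apex down, the centroid sits h/3 = 2.81/3 = 0.936667 m below the base (the top edge), so y_c = 1.1 + 0.936667 = 2.03667 m and h_c = 2.03667 × 0.829038 = 1.68848 m.
A = ½ × 0.802 × 2.81 = 1.12681 m².
Resultant F = γ·h_c·A = 7.74009 × 1.68848 × 1.12681 = 14.7263 kN.
I_c = b·h³/36 = 0.802 × 2.81³/36 = 0.4943 m⁴.
Centre of pressure: y_p = y_c + I_c/(y_c·A) = 2.03667 + 0.4943/(2.03667 × 1.12681) = 2.03667 + 0.215387 = 2.25206 m along the plane.

y_p = 2.25 m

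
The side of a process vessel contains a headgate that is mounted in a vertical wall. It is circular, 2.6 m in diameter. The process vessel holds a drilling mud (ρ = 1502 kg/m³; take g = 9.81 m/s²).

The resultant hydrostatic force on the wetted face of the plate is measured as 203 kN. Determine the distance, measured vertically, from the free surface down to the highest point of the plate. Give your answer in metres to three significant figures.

d_top ≈ 1.29 m

γ = ρg = 1502 × 9.81 / 1000 = 14.73462 kN/m³.
A = π(1.3)² = 5.30929 m².
From F = γ·h_c·A, the centroid depth is h_c = 203/(14.73462 × 5.30929) = 2.5949 m.
The centroid is at the centre, 1.3 m below the top of the plate, so the highest point sits at h_top = 2.5949 − 1.3 = 1.2949 m below the surface.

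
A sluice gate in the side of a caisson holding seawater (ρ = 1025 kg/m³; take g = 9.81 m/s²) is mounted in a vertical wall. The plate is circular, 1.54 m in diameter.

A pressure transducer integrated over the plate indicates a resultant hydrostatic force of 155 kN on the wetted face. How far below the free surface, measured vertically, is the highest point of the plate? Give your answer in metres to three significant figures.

γ = ρg = 1025 × 9.81 / 1000 = 10.05525 kN/m³.
A = π(0.77)² = 1.86265 m².
From F = γ·h_c·A, the centroid depth is h_c = 155/(10.05525 × 1.86265) = 8.27575 m.
The centroid is at the centre, 0.77 m below the top of the plate, so the highest point sits at h_top = 8.27575 − 0.77 = 7.50575 m below the surface.

d_top ≈ 7.51 m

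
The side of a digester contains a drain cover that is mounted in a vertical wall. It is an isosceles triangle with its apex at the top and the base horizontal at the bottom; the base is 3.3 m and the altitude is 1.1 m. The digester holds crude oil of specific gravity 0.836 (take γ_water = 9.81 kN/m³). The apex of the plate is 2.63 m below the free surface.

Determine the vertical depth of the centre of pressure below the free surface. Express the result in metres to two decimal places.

h_p = 3.38 m

γ = 0.836 × 9.81 = 8.20116 kN/m³.
With the apex up, the centroid sits 2h/3 = 2 × 1.1/3 = 0.733333 m below the apex, so the centroid depth is h_c = 2.63 + 0.733333 = 3.36333 m.
A = ½ × 3.3 × 1.1 = 1.815 m².
Resultant F = γ·h_c·A = 8.20116 × 3.36333 × 1.815 = 50.0635 kN.
I_c = b·h³/36 = 3.3 × 1.1³/36 = 0.122008 m⁴.
Centre of pressure: y_p = y_c + I_c/(y_c·A) = 3.36333 + 0.122008/(3.36333 × 1.815) = 3.36333 + 0.0199868 = 3.38332 m along the plane.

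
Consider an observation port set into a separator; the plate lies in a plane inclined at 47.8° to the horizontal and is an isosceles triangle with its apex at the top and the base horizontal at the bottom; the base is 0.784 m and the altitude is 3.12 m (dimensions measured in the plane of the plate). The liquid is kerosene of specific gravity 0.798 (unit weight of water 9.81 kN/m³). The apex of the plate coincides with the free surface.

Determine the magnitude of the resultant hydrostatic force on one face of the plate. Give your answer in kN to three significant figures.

F ≈ 14.8 kN

γ = 0.798 × 9.81 = 7.82838 kN/m³.
Let θ = 47.8° be the plate's angle to the horizontal; measure y along the incline from where the plane meets the free surface. Vertical depth h = y·sinθ with sinθ = 0.740805.
With the apex up, the centroid sits 2h/3 = 2 × 3.12/3 = 2.08 m below the apex, so y_c = 2.08 m and h_c = 2.08 × 0.740805 = 1.54087 m.
A = ½ × 0.784 × 3.12 = 1.22304 m².
Resultant F = γ·h_c·A = 7.82838 × 1.54087 × 1.22304 = 14.7529 kN.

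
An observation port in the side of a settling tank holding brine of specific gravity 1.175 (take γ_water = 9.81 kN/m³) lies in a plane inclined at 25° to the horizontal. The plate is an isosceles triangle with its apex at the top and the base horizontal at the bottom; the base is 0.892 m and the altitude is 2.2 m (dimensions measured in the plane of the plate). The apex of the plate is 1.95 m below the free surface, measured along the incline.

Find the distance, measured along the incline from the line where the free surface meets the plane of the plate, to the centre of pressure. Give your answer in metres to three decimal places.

γ = 1.175 × 9.81 = 11.52675 kN/m³.
Let θ = 25° be the plate's angle to the horizontal; measure y along the incline from where the plane meets the free surface. Vertical depth h = y·sinθ with sinθ = 0.422618.
With the apex up, the centroid sits 2h/3 = 2 × 2.2/3 = 1.46667 m below the apex, so y_c = 1.95 + 1.46667 = 3.41667 m and h_c = 3.41667 × 0.422618 = 1.44395 m.
A = ½ × 0.892 × 2.2 = 0.9812 m².
Resultant F = γ·h_c·A = 11.52675 × 1.44395 × 0.9812 = 16.3311 kN.
I_c = b·h³/36 = 0.892 × 2.2³/36 = 0.263834 m⁴.
Centre of pressure: y_p = y_c + I_c/(y_c·A) = 3.41667 + 0.263834/(3.41667 × 0.9812) = 3.41667 + 0.0786992 = 3.49537 m along the plane.

y_p = 3.495 m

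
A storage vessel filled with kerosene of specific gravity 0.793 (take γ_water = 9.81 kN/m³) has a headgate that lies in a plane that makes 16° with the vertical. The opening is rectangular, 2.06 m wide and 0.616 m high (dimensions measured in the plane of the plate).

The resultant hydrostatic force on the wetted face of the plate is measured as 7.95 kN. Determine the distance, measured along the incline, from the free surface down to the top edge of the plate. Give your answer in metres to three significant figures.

y_top ≈ 0.530 m

γ = 0.793 × 9.81 = 7.77933 kN/m³.
A = 2.06 × 0.616 = 1.26896 m².
From F = γ·h_c·A, the centroid depth is h_c = 7.95/(7.77933 × 1.26896) = 0.805336 m.
The plate makes 16° with the vertical, i.e. θ = 90° − 16° = 74° to the horizontal. Measuring y along the incline from the free-surface line, vertical depth h = y·sinθ with sinθ = 0.961262.
Along the incline, y_c = h_c/sinθ = 0.805336/0.961262 = 0.83779 m.
The centroid lies 0.616/2 = 0.308 m below the top edge, so the top edge sits at y_top = 0.83779 − 0.308 = 0.52979 m along the incline.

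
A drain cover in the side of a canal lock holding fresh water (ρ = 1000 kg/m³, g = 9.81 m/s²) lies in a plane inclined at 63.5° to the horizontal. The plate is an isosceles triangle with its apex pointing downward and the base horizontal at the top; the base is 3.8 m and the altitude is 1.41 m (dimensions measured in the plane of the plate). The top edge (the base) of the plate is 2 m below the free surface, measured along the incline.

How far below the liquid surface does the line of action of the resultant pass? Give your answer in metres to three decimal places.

γ = ρg = 1000 × 9.81 = 9810 N/m³ = 9.81 kN/m³.
Let θ = 63.5° be the plate's angle to the horizontal; measure y along the incline from where the plane meets the free surface. Vertical depth h = y·sinθ with sinθ = 0.894934.
With the apex down, the centroid sits h/3 = 1.41/3 = 0.47 m below the base (the top edge), so y_c = 2 + 0.47 = 2.47 m and h_c = 2.47 × 0.894934 = 2.21049 m.
A = ½ × 3.8 × 1.41 = 2.679 m².
Resultant F = γ·h_c·A = 9.81 × 2.21049 × 2.679 = 58.0939 kN.
I_c = b·h³/36 = 3.8 × 1.41³/36 = 0.295896 m⁴.
Centre of pressure: y_p = y_c + I_c/(y_c·A) = 2.47 + 0.295896/(2.47 × 2.679) = 2.47 + 0.0447167 = 2.51472 m along the plane.
Vertically, h_p = y_p·sinθ = 2.51472 × 0.894934 = 2.25051 m.

h_p = 2.251 m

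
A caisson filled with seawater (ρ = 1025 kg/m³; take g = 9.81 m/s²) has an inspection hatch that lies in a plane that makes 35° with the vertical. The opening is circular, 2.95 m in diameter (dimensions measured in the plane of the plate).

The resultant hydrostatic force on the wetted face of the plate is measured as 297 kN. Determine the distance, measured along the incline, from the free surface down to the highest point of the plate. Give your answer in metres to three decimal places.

γ = ρg = 1025 × 9.81 / 1000 = 10.05525 kN/m³.
A = π(1.475)² = 6.83493 m².
From F = γ·h_c·A, the centroid depth is h_c = 297/(10.05525 × 6.83493) = 4.32145 m.
The plate makes 35° with the vertical, i.e. θ = 90° − 35° = 55° to the horizontal. Measuring y along the incline from the free-surface line, vertical depth h = y·sinθ with sinθ = 0.819152.
Along the incline, y_c = h_c/sinθ = 4.32145/0.819152 = 5.27552 m.
The centroid is at the centre, 1.475 m below the top of the plate, so the highest point sits at y_top = 5.27552 − 1.475 = 3.80052 m along the incline.

y_top ≈ 3.801 m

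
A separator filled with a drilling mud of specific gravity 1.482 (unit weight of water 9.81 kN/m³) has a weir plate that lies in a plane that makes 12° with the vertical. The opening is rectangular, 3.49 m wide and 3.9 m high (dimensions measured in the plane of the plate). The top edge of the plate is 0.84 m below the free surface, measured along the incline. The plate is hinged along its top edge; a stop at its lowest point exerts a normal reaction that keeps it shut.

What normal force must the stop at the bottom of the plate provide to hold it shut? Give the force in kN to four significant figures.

γ = 1.482 × 9.81 = 14.53842 kN/m³.
The plate makes 12° with the vertical, i.e. θ = 90° − 12° = 78° to the horizontal. Measuring y along the incline from the free-surface line, vertical depth h = y·sinθ with sinθ = 0.978148.
The centroid lies 3.9/2 = 1.95 m below the top edge, so y_c = 0.84 + 1.95 = 2.79 m and h_c = 2.79 × 0.978148 = 2.72903 m.
A = 3.49 × 3.9 = 13.611 m².
Resultant F = γ·h_c·A = 14.53842 × 2.72903 × 13.611 = 540.027 kN.
I_c = b·h³/12 = 3.49 × 3.9³/12 = 17.2519 m⁴.
Centre of pressure: y_p = y_c + I_c/(y_c·A) = 2.79 + 17.2519/(2.79 × 13.611) = 2.79 + 0.4543 = 3.2443 m along the plane.
The resultant acts 1.95 + 0.4543 = 2.4043 m (along the plate) below the hinge at the top edge, so the moment about the hinge is M = F × 2.4043 = 540.027 × 2.4043 = 1298.39 kN·m.
A normal force at the bottom, 3.9 m from the hinge, must supply this moment: P = 1298.39/3.9 = 332.921 kN.

P ≈ 332.9 kN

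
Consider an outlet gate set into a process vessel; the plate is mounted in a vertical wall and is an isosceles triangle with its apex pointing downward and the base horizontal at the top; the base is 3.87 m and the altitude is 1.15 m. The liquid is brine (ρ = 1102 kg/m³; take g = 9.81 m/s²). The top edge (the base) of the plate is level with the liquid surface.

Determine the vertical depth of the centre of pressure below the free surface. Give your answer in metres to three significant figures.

h_p = 0.575 m

γ = ρg = 1102 × 9.81 / 1000 = 10.81062 kN/m³.
With the apex down, the centroid sits h/3 = 1.15/3 = 0.383333 m below the base (the top edge), so the centroid depth is h_c = 0.383333 m.
A = ½ × 3.87 × 1.15 = 2.22525 m².
Resultant F = γ·h_c·A = 10.81062 × 0.383333 × 2.22525 = 9.22159 kN.
I_c = b·h³/36 = 3.87 × 1.15³/36 = 0.163494 m⁴.
Centre of pressure: y_p = y_c + I_c/(y_c·A) = 0.383333 + 0.163494/(0.383333 × 2.22525) = 0.383333 + 0.191667 = 0.575 m along the plane.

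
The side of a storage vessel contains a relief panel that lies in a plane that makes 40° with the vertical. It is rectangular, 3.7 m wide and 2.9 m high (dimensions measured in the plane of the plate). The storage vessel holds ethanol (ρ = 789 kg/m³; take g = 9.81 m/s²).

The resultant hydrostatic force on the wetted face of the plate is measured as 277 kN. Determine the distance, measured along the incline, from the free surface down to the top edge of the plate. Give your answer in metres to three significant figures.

γ = ρg = 789 × 9.81 / 1000 = 7.74009 kN/m³.
A = 3.7 × 2.9 = 10.73 m².
From F = γ·h_c·A, the centroid depth is h_c = 277/(7.74009 × 10.73) = 3.33529 m.
The plate makes 40° with the vertical, i.e. θ = 90° − 40° = 50° to the horizontal. Measuring y along the incline from the free-surface line, vertical depth h = y·sinθ with sinθ = 0.766044.
Along the incline, y_c = h_c/sinθ = 3.33529/0.766044 = 4.35391 m.
The centroid lies 2.9/2 = 1.45 m below the top edge, so the top edge sits at y_top = 4.35391 − 1.45 = 2.90391 m along the incline.

y_top ≈ 2.90 m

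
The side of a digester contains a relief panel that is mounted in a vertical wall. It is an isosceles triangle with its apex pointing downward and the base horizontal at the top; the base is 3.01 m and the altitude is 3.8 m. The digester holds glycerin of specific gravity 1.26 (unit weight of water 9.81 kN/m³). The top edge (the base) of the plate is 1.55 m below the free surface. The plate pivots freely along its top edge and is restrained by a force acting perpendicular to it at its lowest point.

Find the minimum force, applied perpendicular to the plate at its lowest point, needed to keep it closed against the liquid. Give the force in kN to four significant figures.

γ = 1.26 × 9.81 = 12.3606 kN/m³.
With the apex down, the centroid sits h/3 = 3.8/3 = 1.26667 m below the base (the top edge), so the centroid depth is h_c = 1.55 + 1.26667 = 2.81667 m.
A = ½ × 3.01 × 3.8 = 5.719 m².
Resultant F = γ·h_c·A = 12.3606 × 2.81667 × 5.719 = 199.111 kN.
I_c = b·h³/36 = 3.01 × 3.8³/36 = 4.58791 m⁴.
Centre of pressure: y_p = y_c + I_c/(y_c·A) = 2.81667 + 4.58791/(2.81667 × 5.719) = 2.81667 + 0.284812 = 3.10148 m along the plane.
The resultant acts 1.26667 + 0.284812 = 1.55148 m (along the plate) below the hinge at the top edge, so the moment about the hinge is M = F × 1.55148 = 199.111 × 1.55148 = 308.917 kN·m.
A normal force at the bottom, 3.8 m from the hinge, must supply this moment: P = 308.917/3.8 = 81.2939 kN.

P ≈ 81.29 kN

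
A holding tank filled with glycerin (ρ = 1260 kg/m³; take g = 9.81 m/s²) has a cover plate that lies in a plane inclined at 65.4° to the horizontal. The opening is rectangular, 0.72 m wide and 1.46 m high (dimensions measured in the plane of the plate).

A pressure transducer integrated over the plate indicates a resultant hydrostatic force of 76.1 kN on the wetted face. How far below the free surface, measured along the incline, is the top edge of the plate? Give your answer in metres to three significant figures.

γ = ρg = 1260 × 9.81 / 1000 = 12.3606 kN/m³.
A = 0.72 × 1.46 = 1.0512 m².
From F = γ·h_c·A, the centroid depth is h_c = 76.1/(12.3606 × 1.0512) = 5.85679 m.
Let θ = 65.4° be the plate's angle to the horizontal; measure y along the incline from where the plane meets the free surface. Vertical depth h = y·sinθ with sinθ = 0.909236.
Along the incline, y_c = h_c/sinθ = 5.85679/0.909236 = 6.44144 m.
The centroid lies 1.46/2 = 0.73 m below the top edge, so the top edge sits at y_top = 6.44144 − 0.73 = 5.71144 m along the incline.

y_top ≈ 5.71 m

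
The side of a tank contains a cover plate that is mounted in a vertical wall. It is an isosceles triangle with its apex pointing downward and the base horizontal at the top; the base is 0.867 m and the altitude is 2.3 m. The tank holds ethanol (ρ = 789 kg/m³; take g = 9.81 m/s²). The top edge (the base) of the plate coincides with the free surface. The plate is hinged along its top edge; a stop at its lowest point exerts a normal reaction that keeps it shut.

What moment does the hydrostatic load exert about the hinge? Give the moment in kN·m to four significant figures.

γ = ρg = 789 × 9.81 / 1000 = 7.74009 kN/m³.
With the apex down, the centroid sits h/3 = 2.3/3 = 0.766667 m below the base (the top edge), so the centroid depth is h_c = 0.766667 m.
A = ½ × 0.867 × 2.3 = 0.99705 m².
Resultant F = γ·h_c·A = 7.74009 × 0.766667 × 0.99705 = 5.91657 kN.
I_c = b·h³/36 = 0.867 × 2.3³/36 = 0.293022 m⁴.
Centre of pressure: y_p = y_c + I_c/(y_c·A) = 0.766667 + 0.293022/(0.766667 × 0.99705) = 0.766667 + 0.383333 = 1.15 m along the plane.
The resultant acts 0.766667 + 0.383333 = 1.15 m (along the plate) below the hinge at the top edge, so the moment about the hinge is M = F × 1.15 = 5.91657 × 1.15 = 6.80406 kN·m.

M ≈ 6.804 kN·m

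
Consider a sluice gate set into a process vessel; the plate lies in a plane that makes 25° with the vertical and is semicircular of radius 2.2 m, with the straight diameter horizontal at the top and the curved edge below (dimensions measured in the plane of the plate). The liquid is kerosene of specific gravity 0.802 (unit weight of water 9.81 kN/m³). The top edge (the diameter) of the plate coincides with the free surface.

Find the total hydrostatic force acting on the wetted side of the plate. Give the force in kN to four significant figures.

γ = 0.802 × 9.81 = 7.86762 kN/m³.
The plate makes 25° with the vertical, i.e. θ = 90° − 25° = 65° to the horizontal. Measuring y along the incline from the free-surface line, vertical depth h = y·sinθ with sinθ = 0.906308.
The centroid of a semicircle lies 4r/(3π) = 0.933709 m from the diameter, here below the top edge, so y_c = 0.933709 m and h_c = 0.933709 × 0.906308 = 0.846228 m.
A = πr²/2 = π × 2.2²/2 = 7.60265 m².
Resultant F = γ·h_c·A = 7.86762 × 0.846228 × 7.60265 = 50.6169 kN.

F ≈ 50.62 kN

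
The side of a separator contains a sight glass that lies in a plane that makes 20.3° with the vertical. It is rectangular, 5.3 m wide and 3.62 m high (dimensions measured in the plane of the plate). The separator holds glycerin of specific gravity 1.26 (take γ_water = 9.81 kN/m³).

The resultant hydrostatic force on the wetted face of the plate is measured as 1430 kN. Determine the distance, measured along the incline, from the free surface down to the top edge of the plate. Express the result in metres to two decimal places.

y_top ≈ 4.62 m

γ = 1.26 × 9.81 = 12.3606 kN/m³.
A = 5.3 × 3.62 = 19.186 m².
From F = γ·h_c·A, the centroid depth is h_c = 1430/(12.3606 × 19.186) = 6.02993 m.
The plate makes 20.3° with the vertical, i.e. θ = 90° − 20.3° = 69.7° to the horizontal. Measuring y along the incline from the free-surface line, vertical depth h = y·sinθ with sinθ = 0.937889.
Along the incline, y_c = h_c/sinθ = 6.02993/0.937889 = 6.42926 m.
The centroid lies 3.62/2 = 1.81 m below the top edge, so the top edge sits at y_top = 6.42926 − 1.81 = 4.61926 m along the incline.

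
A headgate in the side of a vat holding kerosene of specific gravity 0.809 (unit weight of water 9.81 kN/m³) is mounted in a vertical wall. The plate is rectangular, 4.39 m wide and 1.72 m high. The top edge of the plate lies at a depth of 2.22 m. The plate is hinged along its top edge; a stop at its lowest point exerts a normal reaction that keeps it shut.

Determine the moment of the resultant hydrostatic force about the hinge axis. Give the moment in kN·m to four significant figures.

M ≈ 173.5 kN·m

γ = 0.809 × 9.81 = 7.93629 kN/m³.
The centroid lies 1.72/2 = 0.86 m below the top edge, so the centroid depth is h_c = 2.22 + 0.86 = 3.08 m.
A = 4.39 × 1.72 = 7.5508 m².
Resultant F = γ·h_c·A = 7.93629 × 3.08 × 7.5508 = 184.57 kN.
I_c = b·h³/12 = 4.39 × 1.72³/12 = 1.86152 m⁴.
Centre of pressure: y_p = y_c + I_c/(y_c·A) = 3.08 + 1.86152/(3.08 × 7.5508) = 3.08 + 0.0800431 = 3.16004 m along the plane.
The resultant acts 0.86 + 0.0800431 = 0.940043 m (along the plate) below the hinge at the top edge, so the moment about the hinge is M = F × 0.940043 = 184.57 × 0.940043 = 173.504 kN·m.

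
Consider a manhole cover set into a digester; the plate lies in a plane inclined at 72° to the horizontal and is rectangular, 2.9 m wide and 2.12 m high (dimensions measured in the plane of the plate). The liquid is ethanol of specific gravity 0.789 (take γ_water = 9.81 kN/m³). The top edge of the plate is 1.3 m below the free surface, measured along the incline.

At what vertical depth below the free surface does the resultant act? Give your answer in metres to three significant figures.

h_p = 2.40 m

γ = 0.789 × 9.81 = 7.74009 kN/m³.
Let θ = 72° be the plate's angle to the horizontal; measure y along the incline from where the plane meets the free surface. Vertical depth h = y·sinθ with sinθ = 0.951057.
The centroid lies 2.12/2 = 1.06 m below the top edge, so y_c = 1.3 + 1.06 = 2.36 m and h_c = 2.36 × 0.951057 = 2.24449 m.
A = 2.9 × 2.12 = 6.148 m².
Resultant F = γ·h_c·A = 7.74009 × 2.24449 × 6.148 = 106.806 kN.
I_c = b·h³/12 = 2.9 × 2.12³/12 = 2.30263 m⁴.
Centre of pressure: y_p = y_c + I_c/(y_c·A) = 2.36 + 2.30263/(2.36 × 6.148) = 2.36 + 0.158701 = 2.5187 m along the plane.
Vertically, h_p = y_p·sinθ = 2.5187 × 0.951057 = 2.39543 m.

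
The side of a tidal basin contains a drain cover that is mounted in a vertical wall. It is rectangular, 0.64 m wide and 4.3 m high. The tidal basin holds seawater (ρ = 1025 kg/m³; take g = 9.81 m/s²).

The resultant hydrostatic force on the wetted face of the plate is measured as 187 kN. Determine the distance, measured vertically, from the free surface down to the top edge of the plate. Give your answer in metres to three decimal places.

d_top ≈ 4.608 m

γ = ρg = 1025 × 9.81 / 1000 = 10.05525 kN/m³.
A = 0.64 × 4.3 = 2.752 m².
From F = γ·h_c·A, the centroid depth is h_c = 187/(10.05525 × 2.752) = 6.75772 m.
The centroid lies 4.3/2 = 2.15 m below the top edge, so the top edge sits at h_top = 6.75772 − 2.15 = 4.60772 m below the surface.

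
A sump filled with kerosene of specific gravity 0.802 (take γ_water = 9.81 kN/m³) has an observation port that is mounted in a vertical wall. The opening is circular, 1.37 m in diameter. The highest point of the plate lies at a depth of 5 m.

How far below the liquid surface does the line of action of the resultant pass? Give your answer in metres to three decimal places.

h_p = 5.706 m

γ = 0.802 × 9.81 = 7.86762 kN/m³.
The centroid is at the centre, 0.685 m below the top of the plate, so the centroid depth is h_c = 5 + 0.685 = 5.685 m.
A = π(0.685)² = 1.47411 m².
Resultant F = γ·h_c·A = 7.86762 × 5.685 × 1.47411 = 65.9331 kN.
I_c = πr⁴/4 = π × 0.685⁴/4 = 0.172923 m⁴.
Centre of pressure: y_p = y_c + I_c/(y_c·A) = 5.685 + 0.172923/(5.685 × 1.47411) = 5.685 + 0.0206344 = 5.70563 m along the plane.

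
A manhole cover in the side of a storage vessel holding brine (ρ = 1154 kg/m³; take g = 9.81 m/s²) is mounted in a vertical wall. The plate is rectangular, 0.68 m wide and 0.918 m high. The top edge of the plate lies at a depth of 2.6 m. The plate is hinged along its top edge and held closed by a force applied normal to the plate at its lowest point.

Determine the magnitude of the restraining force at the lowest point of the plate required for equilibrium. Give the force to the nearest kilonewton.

P ≈ 11 kN

γ = ρg = 1154 × 9.81 / 1000 = 11.32074 kN/m³.
The centroid lies 0.918/2 = 0.459 m below the top edge, so the centroid depth is h_c = 2.6 + 0.459 = 3.059 m.
A = 0.68 × 0.918 = 0.62424 m².
Resultant F = γ·h_c·A = 11.32074 × 3.059 × 0.62424 = 21.6175 kN.
I_c = b·h³/12 = 0.68 × 0.918³/12 = 0.0438385 m⁴.
Centre of pressure: y_p = y_c + I_c/(y_c·A) = 3.059 + 0.0438385/(3.059 × 0.62424) = 3.059 + 0.0229575 = 3.08196 m along the plane.
The resultant acts 0.459 + 0.0229575 = 0.481958 m (along the plate) below the hinge at the top edge, so the moment about the hinge is M = F × 0.481958 = 21.6175 × 0.481958 = 10.4187 kN·m.
A normal force at the bottom, 0.918 m from the hinge, must supply this moment: P = 10.4187/0.918 = 11.3493 kN.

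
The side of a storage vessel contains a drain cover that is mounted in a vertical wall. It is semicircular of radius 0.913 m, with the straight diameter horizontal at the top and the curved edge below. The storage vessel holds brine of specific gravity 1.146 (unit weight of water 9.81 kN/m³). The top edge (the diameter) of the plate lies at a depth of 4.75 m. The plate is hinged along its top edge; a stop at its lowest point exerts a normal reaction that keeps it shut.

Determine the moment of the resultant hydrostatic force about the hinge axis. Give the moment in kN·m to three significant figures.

γ = 1.146 × 9.81 = 11.24226 kN/m³.
The centroid of a semicircle lies 4r/(3π) = 0.387489 m from the diameter, here below the top edge, so the centroid depth is h_c = 4.75 + 0.387489 = 5.13749 m.
A = πr²/2 = π × 0.913²/2 = 1.30937 m².
Resultant F = γ·h_c·A = 11.24226 × 5.13749 × 1.30937 = 75.6253 kN.
I_c = (π/8 − 8/(9π))·r⁴ = 0.109757 × 0.913⁴ = 0.0762633 m⁴.
Centre of pressure: y_p = y_c + I_c/(y_c·A) = 5.13749 + 0.0762633/(5.13749 × 1.30937) = 5.13749 + 0.0113371 = 5.14883 m along the plane.
The resultant acts 0.387489 + 0.0113371 = 0.398826 m (along the plate) below the hinge at the top edge, so the moment about the hinge is M = F × 0.398826 = 75.6253 × 0.398826 = 30.1613 kN·m.

M ≈ 30.2 kN·m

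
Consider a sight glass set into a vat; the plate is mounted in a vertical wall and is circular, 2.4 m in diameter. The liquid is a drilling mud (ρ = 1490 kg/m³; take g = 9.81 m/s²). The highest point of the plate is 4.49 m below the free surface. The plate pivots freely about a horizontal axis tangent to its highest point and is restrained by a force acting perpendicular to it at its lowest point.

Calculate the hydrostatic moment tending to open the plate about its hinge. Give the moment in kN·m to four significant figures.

M ≈ 475.3 kN·m

γ = ρg = 1490 × 9.81 / 1000 = 14.6169 kN/m³.
The centroid is at the centre, 1.2 m below the top of the plate, so the centroid depth is h_c = 4.49 + 1.2 = 5.69 m.
A = π(1.2)² = 4.52389 m².
Resultant F = γ·h_c·A = 14.6169 × 5.69 × 4.52389 = 376.253 kN.
I_c = πr⁴/4 = π × 1.2⁴/4 = 1.6286 m⁴.
Centre of pressure: y_p = y_c + I_c/(y_c·A) = 5.69 + 1.6286/(5.69 × 4.52389) = 5.69 + 0.0632689 = 5.75327 m along the plane.
The resultant acts 1.2 + 0.0632689 = 1.26327 m (along the plate) below the hinge at the top edge, so the moment about the hinge is M = F × 1.26327 = 376.253 × 1.26327 = 475.309 kN·m.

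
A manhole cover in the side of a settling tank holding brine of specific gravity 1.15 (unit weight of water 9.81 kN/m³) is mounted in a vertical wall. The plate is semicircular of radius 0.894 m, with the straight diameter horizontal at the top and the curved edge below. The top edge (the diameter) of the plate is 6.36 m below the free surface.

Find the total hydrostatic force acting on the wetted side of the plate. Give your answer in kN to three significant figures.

F ≈ 95.5 kN

γ = 1.15 × 9.81 = 11.2815 kN/m³.
The centroid of a semicircle lies 4r/(3π) = 0.379425 m from the diameter, here below the top edge, so the centroid depth is h_c = 6.36 + 0.379425 = 6.73943 m.
A = πr²/2 = π × 0.894²/2 = 1.25544 m².
Resultant F = γ·h_c·A = 11.2815 × 6.73943 × 1.25544 = 95.4522 kN.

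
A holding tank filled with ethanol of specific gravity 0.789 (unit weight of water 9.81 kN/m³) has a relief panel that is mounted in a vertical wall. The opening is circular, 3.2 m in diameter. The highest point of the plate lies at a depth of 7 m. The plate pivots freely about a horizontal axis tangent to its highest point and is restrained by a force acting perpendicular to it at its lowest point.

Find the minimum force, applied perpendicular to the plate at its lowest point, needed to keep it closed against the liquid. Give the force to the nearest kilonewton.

γ = 0.789 × 9.81 = 7.74009 kN/m³.
The centroid is at the centre, 1.6 m below the top of the plate, so the centroid depth is h_c = 7 + 1.6 = 8.6 m.
A = π(1.6)² = 8.04248 m².
Resultant F = γ·h_c·A = 7.74009 × 8.6 × 8.04248 = 535.346 kN.
I_c = πr⁴/4 = π × 1.6⁴/4 = 5.14719 m⁴.
Centre of pressure: y_p = y_c + I_c/(y_c·A) = 8.6 + 5.14719/(8.6 × 8.04248) = 8.6 + 0.0744186 = 8.67442 m along the plane.
The resultant acts 1.6 + 0.0744186 = 1.67442 m (along the plate) below the hinge at the top edge, so the moment about the hinge is M = F × 1.67442 = 535.346 × 1.67442 = 896.394 kN·m.
A normal force at the bottom, 3.2 m from the hinge, must supply this moment: P = 896.394/3.2 = 280.123 kN.

P ≈ 280 kN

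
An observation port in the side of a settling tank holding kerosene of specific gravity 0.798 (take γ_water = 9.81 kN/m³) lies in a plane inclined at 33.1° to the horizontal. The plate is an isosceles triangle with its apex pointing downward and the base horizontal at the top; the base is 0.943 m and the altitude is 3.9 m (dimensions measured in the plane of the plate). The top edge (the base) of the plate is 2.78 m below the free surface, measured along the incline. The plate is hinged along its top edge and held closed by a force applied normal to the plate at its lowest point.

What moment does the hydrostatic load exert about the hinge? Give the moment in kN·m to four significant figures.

M ≈ 48.34 kN·m

γ = 0.798 × 9.81 = 7.82838 kN/m³.
Let θ = 33.1° be the plate's angle to the horizontal; measure y along the incline from where the plane meets the free surface. Vertical depth h = y·sinθ with sinθ = 0.546102.
With the apex down, the centroid sits h/3 = 3.9/3 = 1.3 m below the base (the top edge), so y_c = 2.78 + 1.3 = 4.08 m and h_c = 4.08 × 0.546102 = 2.2281 m.
A = ½ × 0.943 × 3.9 = 1.83885 m².
Resultant F = γ·h_c·A = 7.82838 × 2.2281 × 1.83885 = 32.074 kN.
I_c = b·h³/36 = 0.943 × 3.9³/36 = 1.55383 m⁴.
Centre of pressure: y_p = y_c + I_c/(y_c·A) = 4.08 + 1.55383/(4.08 × 1.83885) = 4.08 + 0.207108 = 4.28711 m along the plane.
The resultant acts 1.3 + 0.207108 = 1.50711 m (along the plate) below the hinge at the top edge, so the moment about the hinge is M = F × 1.50711 = 32.074 × 1.50711 = 48.339 kN·m.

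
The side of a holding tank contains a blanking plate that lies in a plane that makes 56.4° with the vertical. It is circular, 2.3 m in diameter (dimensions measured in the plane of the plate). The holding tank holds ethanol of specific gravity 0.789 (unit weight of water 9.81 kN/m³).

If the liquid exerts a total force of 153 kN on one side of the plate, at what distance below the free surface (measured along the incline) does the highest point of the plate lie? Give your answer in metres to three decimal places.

γ = 0.789 × 9.81 = 7.74009 kN/m³.
A = π(1.15)² = 4.15476 m².
From F = γ·h_c·A, the centroid depth is h_c = 153/(7.74009 × 4.15476) = 4.75773 m.
The plate makes 56.4° with the vertical, i.e. θ = 90° − 56.4° = 33.6° to the horizontal. Measuring y along the incline from the free-surface line, vertical depth h = y·sinθ with sinθ = 0.553392.
Along the incline, y_c = h_c/sinθ = 4.75773/0.553392 = 8.5974 m.
The centroid is at the centre, 1.15 m below the top of the plate, so the highest point sits at y_top = 8.5974 − 1.15 = 7.4474 m along the incline.

y_top ≈ 7.447 m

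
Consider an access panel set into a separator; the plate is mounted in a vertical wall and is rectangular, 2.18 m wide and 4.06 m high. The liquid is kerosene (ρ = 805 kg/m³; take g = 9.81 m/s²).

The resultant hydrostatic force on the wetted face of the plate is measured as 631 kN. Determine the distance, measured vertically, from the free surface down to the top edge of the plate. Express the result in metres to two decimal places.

γ = ρg = 805 × 9.81 / 1000 = 7.89705 kN/m³.
A = 2.18 × 4.06 = 8.8508 m².
From F = γ·h_c·A, the centroid depth is h_c = 631/(7.89705 × 8.8508) = 9.0278 m.
The centroid lies 4.06/2 = 2.03 m below the top edge, so the top edge sits at h_top = 9.0278 − 2.03 = 6.9978 m below the surface.

d_top ≈ 7.00 m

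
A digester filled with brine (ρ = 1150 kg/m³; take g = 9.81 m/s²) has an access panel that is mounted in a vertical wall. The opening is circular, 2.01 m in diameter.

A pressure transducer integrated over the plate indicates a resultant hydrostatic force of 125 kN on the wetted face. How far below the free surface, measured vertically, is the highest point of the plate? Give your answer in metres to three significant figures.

γ = ρg = 1150 × 9.81 / 1000 = 11.2815 kN/m³.
A = π(1.005)² = 3.17309 m².
From F = γ·h_c·A, the centroid depth is h_c = 125/(11.2815 × 3.17309) = 3.49189 m.
The centroid is at the centre, 1.005 m below the top of the plate, so the highest point sits at h_top = 3.49189 − 1.005 = 2.48689 m below the surface.

d_top ≈ 2.49 m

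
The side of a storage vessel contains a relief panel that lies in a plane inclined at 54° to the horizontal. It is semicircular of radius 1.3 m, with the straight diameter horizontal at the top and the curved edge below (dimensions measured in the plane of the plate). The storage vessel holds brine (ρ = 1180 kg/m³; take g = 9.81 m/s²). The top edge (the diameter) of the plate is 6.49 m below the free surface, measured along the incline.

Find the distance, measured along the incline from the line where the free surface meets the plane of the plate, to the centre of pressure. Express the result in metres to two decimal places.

y_p = 7.06 m

γ = ρg = 1180 × 9.81 / 1000 = 11.5758 kN/m³.
Let θ = 54° be the plate's angle to the horizontal; measure y along the incline from where the plane meets the free surface. Vertical depth h = y·sinθ with sinθ = 0.809017.
The centroid of a semicircle lies 4r/(3π) = 0.551737 m from the diameter, here below the top edge, so y_c = 6.49 + 0.551737 = 7.04174 m and h_c = 7.04174 × 0.809017 = 5.69689 m.
A = πr²/2 = π × 1.3²/2 = 2.65465 m².
Resultant F = γ·h_c·A = 11.5758 × 5.69689 × 2.65465 = 175.064 kN.
I_c = (π/8 − 8/(9π))·r⁴ = 0.109757 × 1.3⁴ = 0.313477 m⁴.
Centre of pressure: y_p = y_c + I_c/(y_c·A) = 7.04174 + 0.313477/(7.04174 × 2.65465) = 7.04174 + 0.0167694 = 7.05851 m along the plane.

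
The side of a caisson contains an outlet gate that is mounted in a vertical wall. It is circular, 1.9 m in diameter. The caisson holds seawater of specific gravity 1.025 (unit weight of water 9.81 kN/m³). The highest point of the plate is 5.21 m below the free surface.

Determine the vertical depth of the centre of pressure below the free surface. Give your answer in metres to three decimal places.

h_p = 6.197 m

γ = 1.025 × 9.81 = 10.05525 kN/m³.
The centroid is at the centre, 0.95 m below the top of the plate, so the centroid depth is h_c = 5.21 + 0.95 = 6.16 m.
A = π(0.95)² = 2.83529 m².
Resultant F = γ·h_c·A = 10.05525 × 6.16 × 2.83529 = 175.619 kN.
I_c = πr⁴/4 = π × 0.95⁴/4 = 0.639712 m⁴.
Centre of pressure: y_p = y_c + I_c/(y_c·A) = 6.16 + 0.639712/(6.16 × 2.83529) = 6.16 + 0.0366274 = 6.19663 m along the plane.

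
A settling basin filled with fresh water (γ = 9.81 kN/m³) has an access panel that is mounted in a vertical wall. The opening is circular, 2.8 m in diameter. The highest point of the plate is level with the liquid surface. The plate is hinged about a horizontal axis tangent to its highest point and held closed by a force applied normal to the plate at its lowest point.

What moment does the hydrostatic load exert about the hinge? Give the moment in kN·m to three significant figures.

γ = 9.81 kN/m³.
The centroid is at the centre, 1.4 m below the top of the plate, so the centroid depth is h_c = 1.4 m.
A = π(1.4)² = 6.15752 m².
Resultant F = γ·h_c·A = 9.81 × 1.4 × 6.15752 = 84.5674 kN.
I_c = πr⁴/4 = π × 1.4⁴/4 = 3.01719 m⁴.
Centre of pressure: y_p = y_c + I_c/(y_c·A) = 1.4 + 3.01719/(1.4 × 6.15752) = 1.4 + 0.350001 = 1.75 m along the plane.
The resultant acts 1.4 + 0.350001 = 1.75 m (along the plate) below the hinge at the top edge, so the moment about the hinge is M = F × 1.75 = 84.5674 × 1.75 = 147.993 kN·m.

M ≈ 148 kN·m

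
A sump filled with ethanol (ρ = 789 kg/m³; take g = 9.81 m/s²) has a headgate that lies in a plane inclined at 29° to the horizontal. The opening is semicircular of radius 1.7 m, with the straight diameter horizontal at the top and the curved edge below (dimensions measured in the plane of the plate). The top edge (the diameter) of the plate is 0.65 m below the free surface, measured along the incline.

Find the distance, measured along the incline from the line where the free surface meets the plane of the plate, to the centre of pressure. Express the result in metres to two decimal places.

y_p = 1.52 m

γ = ρg = 789 × 9.81 / 1000 = 7.74009 kN/m³.
Let θ = 29° be the plate's angle to the horizontal; measure y along the incline from where the plane meets the free surface. Vertical depth h = y·sinθ with sinθ = 0.484810.
The centroid of a semicircle lies 4r/(3π) = 0.721502 m from the diameter, here below the top edge, so y_c = 0.65 + 0.721502 = 1.3715 m and h_c = 1.3715 × 0.484810 = 0.664917 m.
A = πr²/2 = π × 1.7²/2 = 4.5396 m².
Resultant F = γ·h_c·A = 7.74009 × 0.664917 × 4.5396 = 23.3631 kN.
I_c = (π/8 − 8/(9π))·r⁴ = 0.109757 × 1.7⁴ = 0.916701 m⁴.
Centre of pressure: y_p = y_c + I_c/(y_c·A) = 1.3715 + 0.916701/(1.3715 × 4.5396) = 1.3715 + 0.147236 = 1.51874 m along the plane.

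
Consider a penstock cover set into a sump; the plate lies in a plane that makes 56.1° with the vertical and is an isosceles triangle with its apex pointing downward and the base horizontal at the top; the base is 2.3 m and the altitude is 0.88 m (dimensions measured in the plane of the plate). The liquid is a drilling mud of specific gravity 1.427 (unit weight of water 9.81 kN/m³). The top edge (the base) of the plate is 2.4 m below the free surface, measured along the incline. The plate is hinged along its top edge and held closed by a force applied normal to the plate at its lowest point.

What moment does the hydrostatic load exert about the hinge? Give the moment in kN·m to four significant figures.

γ = 1.427 × 9.81 = 13.99887 kN/m³.
The plate makes 56.1° with the vertical, i.e. θ = 90° − 56.1° = 33.9° to the horizontal. Measuring y along the incline from the free-surface line, vertical depth h = y·sinθ with sinθ = 0.557745.
With the apex down, the centroid sits h/3 = 0.88/3 = 0.293333 m below the base (the top edge), so y_c = 2.4 + 0.293333 = 2.69333 m and h_c = 2.69333 × 0.557745 = 1.50219 m.
A = ½ × 2.3 × 0.88 = 1.012 m².
Resultant F = γ·h_c·A = 13.99887 × 1.50219 × 1.012 = 21.2813 kN.
I_c = b·h³/36 = 2.3 × 0.88³/36 = 0.0435385 m⁴.
Centre of pressure: y_p = y_c + I_c/(y_c·A) = 2.69333 + 0.0435385/(2.69333 × 1.012) = 2.69333 + 0.0159736 = 2.7093 m along the plane.
The resultant acts 0.293333 + 0.0159736 = 0.309307 m (along the plate) below the hinge at the top edge, so the moment about the hinge is M = F × 0.309307 = 21.2813 × 0.309307 = 6.58246 kN·m.

M ≈ 6.582 kN·m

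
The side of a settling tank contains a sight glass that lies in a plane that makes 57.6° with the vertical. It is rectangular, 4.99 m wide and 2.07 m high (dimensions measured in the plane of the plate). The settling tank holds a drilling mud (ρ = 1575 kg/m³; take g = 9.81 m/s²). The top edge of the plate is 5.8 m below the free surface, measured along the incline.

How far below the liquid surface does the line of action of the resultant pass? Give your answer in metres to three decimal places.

γ = ρg = 1575 × 9.81 / 1000 = 15.45075 kN/m³.
The plate makes 57.6° with the vertical, i.e. θ = 90° − 57.6° = 32.4° to the horizontal. Measuring y along the incline from the free-surface line, vertical depth h = y·sinθ with sinθ = 0.535827.
The centroid lies 2.07/2 = 1.035 m below the top edge, so y_c = 5.8 + 1.035 = 6.835 m and h_c = 6.835 × 0.535827 = 3.66238 m.
A = 4.99 × 2.07 = 10.3293 m².
Resultant F = γ·h_c·A = 15.45075 × 3.66238 × 10.3293 = 584.499 kN.
I_c = b·h³/12 = 4.99 × 2.07³/12 = 3.68833 m⁴.
Centre of pressure: y_p = y_c + I_c/(y_c·A) = 6.835 + 3.68833/(6.835 × 10.3293) = 6.835 + 0.0522421 = 6.88724 m along the plane.
Vertically, h_p = y_p·sinθ = 6.88724 × 0.535827 = 3.69037 m.

h_p = 3.690 m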